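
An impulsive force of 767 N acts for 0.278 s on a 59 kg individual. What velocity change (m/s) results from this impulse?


J = F * dt = 767 * 0.278 = 213.2260 N*s
delta_v = J / m
delta_v = 213.2260 / 59
delta_v = 3.6140


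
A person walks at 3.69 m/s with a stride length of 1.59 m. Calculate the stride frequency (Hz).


f = v / stride_length
f = 3.69 / 1.59
f = 2.3208


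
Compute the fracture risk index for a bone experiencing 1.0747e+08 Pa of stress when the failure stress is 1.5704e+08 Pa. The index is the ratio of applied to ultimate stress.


FRI = applied / ultimate
FRI = 1.0747e+08 / 1.5704e+08
FRI = 0.6843


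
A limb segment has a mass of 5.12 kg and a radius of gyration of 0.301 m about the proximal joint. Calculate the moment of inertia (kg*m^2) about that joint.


I = m * k^2
I = 5.12 * 0.301^2
k^2 = 0.0906
I = 0.4639


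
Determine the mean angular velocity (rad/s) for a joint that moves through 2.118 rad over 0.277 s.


omega = delta_theta / delta_t
omega = 2.118 / 0.277
omega = 7.6462


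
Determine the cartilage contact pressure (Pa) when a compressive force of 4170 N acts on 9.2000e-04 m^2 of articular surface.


P = F / A
P = 4170 / 9.2000e-04
P = 4.5326e+06


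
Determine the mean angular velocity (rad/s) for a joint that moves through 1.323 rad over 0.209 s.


omega = delta_theta / delta_t
omega = 1.323 / 0.209
omega = 6.3301


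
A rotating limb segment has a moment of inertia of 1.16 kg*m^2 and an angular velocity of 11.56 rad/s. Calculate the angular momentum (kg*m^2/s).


L = I * omega
L = 1.16 * 11.56
L = 13.4096


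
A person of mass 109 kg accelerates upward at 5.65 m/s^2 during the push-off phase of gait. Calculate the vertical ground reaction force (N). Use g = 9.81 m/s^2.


GRF = m * (g + a)
GRF = 109 * (9.81 + 5.65)
GRF = 109 * 15.4600
GRF = 1685.1400


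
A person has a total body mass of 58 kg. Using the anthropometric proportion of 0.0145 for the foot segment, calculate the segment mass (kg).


m_segment = body_mass * fraction
m_segment = 58 * 0.0145
m_segment = 0.8410


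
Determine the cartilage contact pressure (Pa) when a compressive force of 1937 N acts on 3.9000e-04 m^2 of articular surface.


P = F / A
P = 1937 / 3.9000e-04
P = 4.9667e+06


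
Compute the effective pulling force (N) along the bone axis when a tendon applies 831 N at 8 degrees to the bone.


F_eff = F_tendon * cos(theta)
theta = 8 deg = 0.1396 rad
cos(theta) = 0.9903
F_eff = 831 * 0.9903
F_eff = 822.9128


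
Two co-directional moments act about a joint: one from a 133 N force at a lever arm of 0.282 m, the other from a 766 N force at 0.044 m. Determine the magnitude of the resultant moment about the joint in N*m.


M = F1 * d1 + F2 * d2
M = 133 * 0.282 + 766 * 0.044
M = 37.5060 + 33.7040
M = 71.2100


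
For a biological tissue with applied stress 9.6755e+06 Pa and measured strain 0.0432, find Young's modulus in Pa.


E = stress / strain
E = 9.6755e+06 / 0.0432
E = 2.2397e+08


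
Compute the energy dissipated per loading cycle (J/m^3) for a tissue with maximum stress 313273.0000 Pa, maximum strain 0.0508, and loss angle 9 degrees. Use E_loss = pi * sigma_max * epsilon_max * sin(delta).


E_loss = pi * sigma_max * epsilon_max * sin(delta)
delta = 9 deg = 0.1571 rad
sin(delta) = 0.1564
E_loss = pi * 313273.0000 * 0.0508 * 0.1564
E_loss = 7821.1208


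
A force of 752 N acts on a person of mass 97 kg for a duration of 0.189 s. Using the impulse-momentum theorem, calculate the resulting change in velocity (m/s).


J = F * dt = 752 * 0.189 = 142.1280 N*s
delta_v = J / m
delta_v = 142.1280 / 97
delta_v = 1.4652


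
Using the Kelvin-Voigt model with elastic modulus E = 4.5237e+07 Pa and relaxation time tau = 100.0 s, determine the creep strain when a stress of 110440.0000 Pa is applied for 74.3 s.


epsilon(t) = (sigma/E) * (1 - exp(-t/tau))
sigma/E = 110440.0000 / 4.5237e+07 = 0.0024
exp(-t/tau) = exp(-74.3 / 100.0) = 0.4757
epsilon = 0.0024 * (1 - 0.4757)
epsilon = 0.0013


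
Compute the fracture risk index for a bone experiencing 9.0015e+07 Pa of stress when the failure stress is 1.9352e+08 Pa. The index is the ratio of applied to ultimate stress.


FRI = applied / ultimate
FRI = 9.0015e+07 / 1.9352e+08
FRI = 0.4651


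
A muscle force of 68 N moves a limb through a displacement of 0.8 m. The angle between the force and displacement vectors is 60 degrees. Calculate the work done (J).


W = F * d * cos(theta)
theta = 60 deg = 1.0472 rad
cos(theta) = 0.5000
W = 68 * 0.8 * 0.5000
W = 27.2000


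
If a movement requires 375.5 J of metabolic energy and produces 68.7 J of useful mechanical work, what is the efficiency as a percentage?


eta = (W_mech / E_meta) * 100
eta = (68.7 / 375.5) * 100
ratio = 0.1830
eta = 18.2956


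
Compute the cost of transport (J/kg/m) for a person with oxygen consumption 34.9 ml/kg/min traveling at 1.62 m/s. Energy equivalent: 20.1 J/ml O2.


Power per kg = VO2 * 20.1 / 60
Power per kg = 34.9 * 20.1 / 60 = 11.6915 W/kg
Cost = power_per_kg / speed
Cost = 11.6915 / 1.62
Cost = 7.2170


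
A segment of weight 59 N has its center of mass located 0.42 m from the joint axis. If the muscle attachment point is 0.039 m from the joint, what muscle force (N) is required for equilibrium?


F_muscle = W * d_load / d_muscle
F_muscle = 59 * 0.42 / 0.039
Numerator = 24.7800
F_muscle = 635.3846


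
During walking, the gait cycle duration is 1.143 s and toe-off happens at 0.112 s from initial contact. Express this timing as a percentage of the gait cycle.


pct = (event_time / cycle_time) * 100
pct = (0.112 / 1.143) * 100
ratio = 0.0980
pct = 9.7988


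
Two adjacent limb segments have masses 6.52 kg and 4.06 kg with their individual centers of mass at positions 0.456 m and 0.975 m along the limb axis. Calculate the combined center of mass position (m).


COM = (m1*x1 + m2*x2) / (m1 + m2)
COM = (6.52*0.456 + 4.06*0.975) / (6.52 + 4.06)
Numerator = 6.9316
Denominator = 10.5800
COM = 0.6552


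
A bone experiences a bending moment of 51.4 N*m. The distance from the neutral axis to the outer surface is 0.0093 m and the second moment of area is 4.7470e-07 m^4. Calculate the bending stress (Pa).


sigma = M * c / I
sigma = 51.4 * 0.0093 / 4.7470e-07
M * c = 0.4780
sigma = 1.0070e+06


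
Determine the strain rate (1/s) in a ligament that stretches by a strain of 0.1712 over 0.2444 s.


strain_rate = delta_strain / delta_t
strain_rate = 0.1712 / 0.2444
strain_rate = 0.7005


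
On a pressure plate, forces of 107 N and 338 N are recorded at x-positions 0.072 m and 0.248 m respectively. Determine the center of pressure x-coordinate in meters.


COP_x = (F1*x1 + F2*x2) / (F1 + F2)
COP_x = (107*0.072 + 338*0.248) / (107 + 338)
Numerator = 91.5280
Denominator = 445
COP_x = 0.2057


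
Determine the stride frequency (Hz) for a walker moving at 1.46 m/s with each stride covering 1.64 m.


f = v / stride_length
f = 1.46 / 1.64
f = 0.8902


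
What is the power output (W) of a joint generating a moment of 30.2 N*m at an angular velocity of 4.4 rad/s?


P = M * omega
P = 30.2 * 4.4
P = 132.8800


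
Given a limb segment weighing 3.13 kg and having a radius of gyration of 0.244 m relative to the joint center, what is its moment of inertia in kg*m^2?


I = m * k^2
I = 3.13 * 0.244^2
k^2 = 0.0595
I = 0.1863


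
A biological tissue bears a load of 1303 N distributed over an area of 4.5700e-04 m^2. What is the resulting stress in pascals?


stress = F / A
stress = 1303 / 4.5700e-04
stress = 2.8512e+06


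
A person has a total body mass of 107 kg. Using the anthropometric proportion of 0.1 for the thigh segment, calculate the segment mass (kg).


m_segment = body_mass * fraction
m_segment = 107 * 0.1
m_segment = 10.7000


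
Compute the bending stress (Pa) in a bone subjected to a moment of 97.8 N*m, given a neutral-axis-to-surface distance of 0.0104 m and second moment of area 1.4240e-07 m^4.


sigma = M * c / I
sigma = 97.8 * 0.0104 / 1.4240e-07
M * c = 1.0171
sigma = 7.1427e+06


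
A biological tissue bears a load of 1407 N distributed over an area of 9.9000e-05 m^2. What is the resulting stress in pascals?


stress = F / A
stress = 1407 / 9.9000e-05
stress = 1.4212e+07


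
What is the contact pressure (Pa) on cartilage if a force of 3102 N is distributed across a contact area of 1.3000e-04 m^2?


P = F / A
P = 3102 / 1.3000e-04
P = 2.3862e+07


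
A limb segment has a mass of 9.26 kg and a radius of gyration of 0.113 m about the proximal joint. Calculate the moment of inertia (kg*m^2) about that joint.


I = m * k^2
I = 9.26 * 0.113^2
k^2 = 0.0128
I = 0.1182


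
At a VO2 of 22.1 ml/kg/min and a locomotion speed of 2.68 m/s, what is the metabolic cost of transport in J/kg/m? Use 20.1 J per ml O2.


Power per kg = VO2 * 20.1 / 60
Power per kg = 22.1 * 20.1 / 60 = 7.4035 W/kg
Cost = power_per_kg / speed
Cost = 7.4035 / 2.68
Cost = 2.7625


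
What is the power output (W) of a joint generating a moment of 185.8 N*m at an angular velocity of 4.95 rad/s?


P = M * omega
P = 185.8 * 4.95
P = 919.7100


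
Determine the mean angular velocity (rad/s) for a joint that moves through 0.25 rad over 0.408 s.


omega = delta_theta / delta_t
omega = 0.25 / 0.408
omega = 0.6127


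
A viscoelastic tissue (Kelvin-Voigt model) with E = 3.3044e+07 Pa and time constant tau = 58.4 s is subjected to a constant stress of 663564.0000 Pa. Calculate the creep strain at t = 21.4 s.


epsilon(t) = (sigma/E) * (1 - exp(-t/tau))
sigma/E = 663564.0000 / 3.3044e+07 = 0.0201
exp(-t/tau) = exp(-21.4 / 58.4) = 0.6932
epsilon = 0.0201 * (1 - 0.6932)
epsilon = 0.0062


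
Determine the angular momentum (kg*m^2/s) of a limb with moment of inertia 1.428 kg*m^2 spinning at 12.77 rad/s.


L = I * omega
L = 1.428 * 12.77
L = 18.2356


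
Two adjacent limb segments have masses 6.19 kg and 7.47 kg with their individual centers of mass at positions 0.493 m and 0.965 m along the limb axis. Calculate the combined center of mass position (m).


COM = (m1*x1 + m2*x2) / (m1 + m2)
COM = (6.19*0.493 + 7.47*0.965) / (6.19 + 7.47)
Numerator = 10.2602
Denominator = 13.6600
COM = 0.7511


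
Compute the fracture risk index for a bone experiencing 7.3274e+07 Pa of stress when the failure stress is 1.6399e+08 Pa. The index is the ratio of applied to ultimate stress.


FRI = applied / ultimate
FRI = 7.3274e+07 / 1.6399e+08
FRI = 0.4468


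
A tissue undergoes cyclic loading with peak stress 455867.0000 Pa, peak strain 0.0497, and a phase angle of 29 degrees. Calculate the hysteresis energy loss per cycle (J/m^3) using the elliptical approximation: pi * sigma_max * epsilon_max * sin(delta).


E_loss = pi * sigma_max * epsilon_max * sin(delta)
delta = 29 deg = 0.5061 rad
sin(delta) = 0.4848
E_loss = pi * 455867.0000 * 0.0497 * 0.4848
E_loss = 34507.6707


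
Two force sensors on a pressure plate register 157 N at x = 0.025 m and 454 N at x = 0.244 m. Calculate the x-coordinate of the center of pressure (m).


COP_x = (F1*x1 + F2*x2) / (F1 + F2)
COP_x = (157*0.025 + 454*0.244) / (157 + 454)
Numerator = 114.7010
Denominator = 611
COP_x = 0.1877


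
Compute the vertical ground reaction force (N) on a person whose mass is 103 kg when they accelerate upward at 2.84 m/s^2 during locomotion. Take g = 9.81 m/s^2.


GRF = m * (g + a)
GRF = 103 * (9.81 + 2.84)
GRF = 103 * 12.6500
GRF = 1302.9500


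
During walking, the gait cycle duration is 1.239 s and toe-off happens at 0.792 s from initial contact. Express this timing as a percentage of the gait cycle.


pct = (event_time / cycle_time) * 100
pct = (0.792 / 1.239) * 100
ratio = 0.6392
pct = 63.9225


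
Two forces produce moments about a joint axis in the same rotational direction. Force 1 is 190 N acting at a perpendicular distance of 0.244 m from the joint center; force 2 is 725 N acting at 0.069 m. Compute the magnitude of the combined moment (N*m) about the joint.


M = F1 * d1 + F2 * d2
M = 190 * 0.244 + 725 * 0.069
M = 46.3600 + 50.0250
M = 96.3850


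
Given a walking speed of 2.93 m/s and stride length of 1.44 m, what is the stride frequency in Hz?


f = v / stride_length
f = 2.93 / 1.44
f = 2.0347


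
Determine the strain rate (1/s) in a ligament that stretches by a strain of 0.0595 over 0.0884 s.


strain_rate = delta_strain / delta_t
strain_rate = 0.0595 / 0.0884
strain_rate = 0.6731


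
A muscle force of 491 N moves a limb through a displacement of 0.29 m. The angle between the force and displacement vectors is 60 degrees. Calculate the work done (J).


W = F * d * cos(theta)
theta = 60 deg = 1.0472 rad
cos(theta) = 0.5000
W = 491 * 0.29 * 0.5000
W = 71.1950


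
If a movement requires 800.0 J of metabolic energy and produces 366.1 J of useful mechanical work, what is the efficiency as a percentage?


eta = (W_mech / E_meta) * 100
eta = (366.1 / 800.0) * 100
ratio = 0.4576
eta = 45.7625


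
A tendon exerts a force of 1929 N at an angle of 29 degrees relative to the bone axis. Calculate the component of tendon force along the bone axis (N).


F_eff = F_tendon * cos(theta)
theta = 29 deg = 0.5061 rad
cos(theta) = 0.8746
F_eff = 1929 * 0.8746
F_eff = 1687.1414


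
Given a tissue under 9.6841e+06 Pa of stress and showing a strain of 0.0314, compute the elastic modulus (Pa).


E = stress / strain
E = 9.6841e+06 / 0.0314
E = 3.0841e+08


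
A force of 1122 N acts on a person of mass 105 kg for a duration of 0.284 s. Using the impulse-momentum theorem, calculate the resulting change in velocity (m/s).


J = F * dt = 1122 * 0.284 = 318.6480 N*s
delta_v = J / m
delta_v = 318.6480 / 105
delta_v = 3.0347


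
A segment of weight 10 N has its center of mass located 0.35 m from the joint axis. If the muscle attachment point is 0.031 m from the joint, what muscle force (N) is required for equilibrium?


F_muscle = W * d_load / d_muscle
F_muscle = 10 * 0.35 / 0.031
Numerator = 3.5000
F_muscle = 112.9032


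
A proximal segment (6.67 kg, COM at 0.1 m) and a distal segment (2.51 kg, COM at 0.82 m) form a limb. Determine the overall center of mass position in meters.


COM = (m1*x1 + m2*x2) / (m1 + m2)
COM = (6.67*0.1 + 2.51*0.82) / (6.67 + 2.51)
Numerator = 2.7252
Denominator = 9.1800
COM = 0.2969


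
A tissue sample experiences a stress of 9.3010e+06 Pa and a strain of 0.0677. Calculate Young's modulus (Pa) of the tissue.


E = stress / strain
E = 9.3010e+06 / 0.0677
E = 1.3739e+08


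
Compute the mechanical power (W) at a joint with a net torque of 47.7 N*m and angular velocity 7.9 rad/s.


P = M * omega
P = 47.7 * 7.9
P = 376.8300


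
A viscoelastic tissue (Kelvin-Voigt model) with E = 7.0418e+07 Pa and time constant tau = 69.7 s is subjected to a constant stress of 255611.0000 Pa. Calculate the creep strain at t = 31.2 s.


epsilon(t) = (sigma/E) * (1 - exp(-t/tau))
sigma/E = 255611.0000 / 7.0418e+07 = 0.0036
exp(-t/tau) = exp(-31.2 / 69.7) = 0.6391
epsilon = 0.0036 * (1 - 0.6391)
epsilon = 0.0013


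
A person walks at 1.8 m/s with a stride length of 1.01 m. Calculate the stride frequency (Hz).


f = v / stride_length
f = 1.8 / 1.01
f = 1.7822


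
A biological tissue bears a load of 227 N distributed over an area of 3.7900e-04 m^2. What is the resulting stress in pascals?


stress = F / A
stress = 227 / 3.7900e-04
stress = 598944.5910


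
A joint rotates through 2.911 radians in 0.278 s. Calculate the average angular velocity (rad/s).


omega = delta_theta / delta_t
omega = 2.911 / 0.278
omega = 10.4712


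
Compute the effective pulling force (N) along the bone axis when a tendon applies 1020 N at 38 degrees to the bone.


F_eff = F_tendon * cos(theta)
theta = 38 deg = 0.6632 rad
cos(theta) = 0.7880
F_eff = 1020 * 0.7880
F_eff = 803.7710


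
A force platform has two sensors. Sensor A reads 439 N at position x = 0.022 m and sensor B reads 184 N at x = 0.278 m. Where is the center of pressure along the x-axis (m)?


COP_x = (F1*x1 + F2*x2) / (F1 + F2)
COP_x = (439*0.022 + 184*0.278) / (439 + 184)
Numerator = 60.8100
Denominator = 623
COP_x = 0.0976


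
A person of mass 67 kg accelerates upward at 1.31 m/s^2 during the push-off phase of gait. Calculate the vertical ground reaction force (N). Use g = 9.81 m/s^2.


GRF = m * (g + a)
GRF = 67 * (9.81 + 1.31)
GRF = 67 * 11.1200
GRF = 745.0400


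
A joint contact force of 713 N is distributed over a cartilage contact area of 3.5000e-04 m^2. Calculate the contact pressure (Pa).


P = F / A
P = 713 / 3.5000e-04
P = 2.0371e+06


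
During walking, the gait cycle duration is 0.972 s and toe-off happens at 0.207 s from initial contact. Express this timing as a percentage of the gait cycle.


pct = (event_time / cycle_time) * 100
pct = (0.207 / 0.972) * 100
ratio = 0.2130
pct = 21.2963


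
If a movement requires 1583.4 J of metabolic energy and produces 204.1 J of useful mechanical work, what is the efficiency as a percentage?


eta = (W_mech / E_meta) * 100
eta = (204.1 / 1583.4) * 100
ratio = 0.1289
eta = 12.8900


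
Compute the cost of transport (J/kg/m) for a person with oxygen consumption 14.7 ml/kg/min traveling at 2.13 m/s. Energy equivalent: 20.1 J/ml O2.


Power per kg = VO2 * 20.1 / 60
Power per kg = 14.7 * 20.1 / 60 = 4.9245 W/kg
Cost = power_per_kg / speed
Cost = 4.9245 / 2.13
Cost = 2.3120


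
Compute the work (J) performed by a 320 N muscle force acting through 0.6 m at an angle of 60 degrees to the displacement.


W = F * d * cos(theta)
theta = 60 deg = 1.0472 rad
cos(theta) = 0.5000
W = 320 * 0.6 * 0.5000
W = 96.0000


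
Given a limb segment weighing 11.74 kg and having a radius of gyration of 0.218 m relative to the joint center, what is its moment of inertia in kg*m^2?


I = m * k^2
I = 11.74 * 0.218^2
k^2 = 0.0475
I = 0.5579


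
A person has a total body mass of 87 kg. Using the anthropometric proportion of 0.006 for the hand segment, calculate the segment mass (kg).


m_segment = body_mass * fraction
m_segment = 87 * 0.006
m_segment = 0.5220


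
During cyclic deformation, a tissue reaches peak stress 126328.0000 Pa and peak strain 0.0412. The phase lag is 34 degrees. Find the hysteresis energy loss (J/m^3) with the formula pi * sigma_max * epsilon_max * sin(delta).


E_loss = pi * sigma_max * epsilon_max * sin(delta)
delta = 34 deg = 0.5934 rad
sin(delta) = 0.5592
E_loss = pi * 126328.0000 * 0.0412 * 0.5592
E_loss = 9143.4135


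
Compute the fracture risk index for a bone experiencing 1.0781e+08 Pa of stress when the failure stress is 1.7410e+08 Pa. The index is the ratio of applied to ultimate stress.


FRI = applied / ultimate
FRI = 1.0781e+08 / 1.7410e+08
FRI = 0.6192


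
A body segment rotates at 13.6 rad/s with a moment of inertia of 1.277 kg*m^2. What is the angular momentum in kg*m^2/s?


L = I * omega
L = 1.277 * 13.6
L = 17.3672


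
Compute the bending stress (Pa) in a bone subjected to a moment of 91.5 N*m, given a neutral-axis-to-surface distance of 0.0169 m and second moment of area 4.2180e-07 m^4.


sigma = M * c / I
sigma = 91.5 * 0.0169 / 4.2180e-07
M * c = 1.5463
sigma = 3.6661e+06


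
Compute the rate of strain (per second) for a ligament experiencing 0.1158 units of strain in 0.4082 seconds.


strain_rate = delta_strain / delta_t
strain_rate = 0.1158 / 0.4082
strain_rate = 0.2837


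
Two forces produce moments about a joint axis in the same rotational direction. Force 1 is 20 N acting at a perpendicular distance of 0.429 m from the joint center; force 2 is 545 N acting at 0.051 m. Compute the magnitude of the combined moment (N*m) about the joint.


M = F1 * d1 + F2 * d2
M = 20 * 0.429 + 545 * 0.051
M = 8.5800 + 27.7950
M = 36.3750


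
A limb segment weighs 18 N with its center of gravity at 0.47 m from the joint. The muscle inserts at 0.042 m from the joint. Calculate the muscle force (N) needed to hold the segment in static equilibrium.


F_muscle = W * d_load / d_muscle
F_muscle = 18 * 0.47 / 0.042
Numerator = 8.4600
F_muscle = 201.4286


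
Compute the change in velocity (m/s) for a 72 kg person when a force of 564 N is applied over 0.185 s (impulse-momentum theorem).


J = F * dt = 564 * 0.185 = 104.3400 N*s
delta_v = J / m
delta_v = 104.3400 / 72
delta_v = 1.4492


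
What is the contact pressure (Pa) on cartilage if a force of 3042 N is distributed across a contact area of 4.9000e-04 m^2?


P = F / A
P = 3042 / 4.9000e-04
P = 6.2082e+06


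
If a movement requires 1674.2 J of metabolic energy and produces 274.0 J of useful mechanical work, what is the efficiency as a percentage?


eta = (W_mech / E_meta) * 100
eta = (274.0 / 1674.2) * 100
ratio = 0.1637
eta = 16.3660


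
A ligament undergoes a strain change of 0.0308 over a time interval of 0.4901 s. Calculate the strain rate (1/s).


strain_rate = delta_strain / delta_t
strain_rate = 0.0308 / 0.4901
strain_rate = 0.0628


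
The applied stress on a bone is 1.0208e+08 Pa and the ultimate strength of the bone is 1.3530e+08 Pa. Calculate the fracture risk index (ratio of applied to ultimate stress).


FRI = applied / ultimate
FRI = 1.0208e+08 / 1.3530e+08
FRI = 0.7545


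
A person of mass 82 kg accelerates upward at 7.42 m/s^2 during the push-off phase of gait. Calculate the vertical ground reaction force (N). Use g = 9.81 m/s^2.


GRF = m * (g + a)
GRF = 82 * (9.81 + 7.42)
GRF = 82 * 17.2300
GRF = 1412.8600


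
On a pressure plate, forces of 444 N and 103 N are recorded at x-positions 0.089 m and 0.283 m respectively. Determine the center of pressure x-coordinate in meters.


COP_x = (F1*x1 + F2*x2) / (F1 + F2)
COP_x = (444*0.089 + 103*0.283) / (444 + 103)
Numerator = 68.6650
Denominator = 547
COP_x = 0.1255


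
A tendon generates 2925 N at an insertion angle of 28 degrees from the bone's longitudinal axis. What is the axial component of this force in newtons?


F_eff = F_tendon * cos(theta)
theta = 28 deg = 0.4887 rad
cos(theta) = 0.8829
F_eff = 2925 * 0.8829
F_eff = 2582.6217


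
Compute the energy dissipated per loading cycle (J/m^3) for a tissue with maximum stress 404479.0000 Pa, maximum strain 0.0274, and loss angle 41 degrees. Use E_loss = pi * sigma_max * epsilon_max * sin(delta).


E_loss = pi * sigma_max * epsilon_max * sin(delta)
delta = 41 deg = 0.7156 rad
sin(delta) = 0.6561
E_loss = pi * 404479.0000 * 0.0274 * 0.6561
E_loss = 22842.2737


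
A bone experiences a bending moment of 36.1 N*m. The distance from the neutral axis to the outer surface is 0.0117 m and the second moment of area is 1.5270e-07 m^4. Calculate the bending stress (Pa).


sigma = M * c / I
sigma = 36.1 * 0.0117 / 1.5270e-07
M * c = 0.4224
sigma = 2.7660e+06


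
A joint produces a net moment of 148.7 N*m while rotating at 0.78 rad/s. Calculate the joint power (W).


P = M * omega
P = 148.7 * 0.78
P = 115.9860


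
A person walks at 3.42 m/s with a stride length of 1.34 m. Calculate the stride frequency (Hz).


f = v / stride_length
f = 3.42 / 1.34
f = 2.5522


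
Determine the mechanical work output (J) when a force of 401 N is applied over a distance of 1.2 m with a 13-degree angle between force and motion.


W = F * d * cos(theta)
theta = 13 deg = 0.2269 rad
cos(theta) = 0.9744
W = 401 * 1.2 * 0.9744
W = 468.8669


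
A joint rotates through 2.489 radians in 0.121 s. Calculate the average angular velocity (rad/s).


omega = delta_theta / delta_t
omega = 2.489 / 0.121
omega = 20.5702


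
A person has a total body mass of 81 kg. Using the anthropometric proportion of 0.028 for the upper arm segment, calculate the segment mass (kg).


m_segment = body_mass * fraction
m_segment = 81 * 0.028
m_segment = 2.2680


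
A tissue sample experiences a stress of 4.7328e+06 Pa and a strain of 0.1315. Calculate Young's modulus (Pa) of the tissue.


E = stress / strain
E = 4.7328e+06 / 0.1315
E = 3.5991e+07


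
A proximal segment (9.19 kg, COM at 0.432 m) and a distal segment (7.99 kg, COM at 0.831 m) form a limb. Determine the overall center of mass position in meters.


COM = (m1*x1 + m2*x2) / (m1 + m2)
COM = (9.19*0.432 + 7.99*0.831) / (9.19 + 7.99)
Numerator = 10.6098
Denominator = 17.1800
COM = 0.6176


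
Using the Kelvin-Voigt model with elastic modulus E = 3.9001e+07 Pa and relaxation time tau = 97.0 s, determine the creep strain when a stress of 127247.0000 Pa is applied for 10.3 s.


epsilon(t) = (sigma/E) * (1 - exp(-t/tau))
sigma/E = 127247.0000 / 3.9001e+07 = 0.0033
exp(-t/tau) = exp(-10.3 / 97.0) = 0.8993
epsilon = 0.0033 * (1 - 0.8993)
epsilon = 3.2869e-04


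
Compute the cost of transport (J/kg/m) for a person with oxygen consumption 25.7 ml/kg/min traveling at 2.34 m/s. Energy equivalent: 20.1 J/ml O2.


Power per kg = VO2 * 20.1 / 60
Power per kg = 25.7 * 20.1 / 60 = 8.6095 W/kg
Cost = power_per_kg / speed
Cost = 8.6095 / 2.34
Cost = 3.6793


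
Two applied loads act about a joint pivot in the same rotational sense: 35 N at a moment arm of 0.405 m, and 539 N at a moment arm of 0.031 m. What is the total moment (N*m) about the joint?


M = F1 * d1 + F2 * d2
M = 35 * 0.405 + 539 * 0.031
M = 14.1750 + 16.7090
M = 30.8840


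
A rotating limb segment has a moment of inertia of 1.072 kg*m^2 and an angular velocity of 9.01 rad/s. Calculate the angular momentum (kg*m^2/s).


L = I * omega
L = 1.072 * 9.01
L = 9.6587


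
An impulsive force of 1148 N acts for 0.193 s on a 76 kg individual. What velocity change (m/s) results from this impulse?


J = F * dt = 1148 * 0.193 = 221.5640 N*s
delta_v = J / m
delta_v = 221.5640 / 76
delta_v = 2.9153


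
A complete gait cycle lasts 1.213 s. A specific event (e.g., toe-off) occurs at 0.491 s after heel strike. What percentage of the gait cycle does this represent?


pct = (event_time / cycle_time) * 100
pct = (0.491 / 1.213) * 100
ratio = 0.4048
pct = 40.4782


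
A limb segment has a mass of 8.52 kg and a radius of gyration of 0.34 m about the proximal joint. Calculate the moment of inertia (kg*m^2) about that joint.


I = m * k^2
I = 8.52 * 0.34^2
k^2 = 0.1156
I = 0.9849


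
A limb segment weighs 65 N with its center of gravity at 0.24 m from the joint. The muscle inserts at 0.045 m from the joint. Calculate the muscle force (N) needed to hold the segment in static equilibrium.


F_muscle = W * d_load / d_muscle
F_muscle = 65 * 0.24 / 0.045
Numerator = 15.6000
F_muscle = 346.6667


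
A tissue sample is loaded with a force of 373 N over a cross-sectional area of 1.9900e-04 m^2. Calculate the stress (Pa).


stress = F / A
stress = 373 / 1.9900e-04
stress = 1.8744e+06


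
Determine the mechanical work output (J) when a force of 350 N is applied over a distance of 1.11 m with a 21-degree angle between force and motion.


W = F * d * cos(theta)
theta = 21 deg = 0.3665 rad
cos(theta) = 0.9336
W = 350 * 1.11 * 0.9336
W = 362.6960


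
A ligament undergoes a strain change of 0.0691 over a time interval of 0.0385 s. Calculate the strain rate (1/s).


strain_rate = delta_strain / delta_t
strain_rate = 0.0691 / 0.0385
strain_rate = 1.7948


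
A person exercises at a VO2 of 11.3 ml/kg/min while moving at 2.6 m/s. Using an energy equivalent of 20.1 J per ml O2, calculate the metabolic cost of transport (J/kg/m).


Power per kg = VO2 * 20.1 / 60
Power per kg = 11.3 * 20.1 / 60 = 3.7855 W/kg
Cost = power_per_kg / speed
Cost = 3.7855 / 2.6
Cost = 1.4560


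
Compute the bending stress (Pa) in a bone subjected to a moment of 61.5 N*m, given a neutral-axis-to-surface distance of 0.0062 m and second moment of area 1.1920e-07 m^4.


sigma = M * c / I
sigma = 61.5 * 0.0062 / 1.1920e-07
M * c = 0.3813
sigma = 3.1988e+06


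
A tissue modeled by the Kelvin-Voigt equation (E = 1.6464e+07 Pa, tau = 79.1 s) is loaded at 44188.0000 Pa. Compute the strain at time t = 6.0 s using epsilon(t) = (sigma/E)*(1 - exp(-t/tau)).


epsilon(t) = (sigma/E) * (1 - exp(-t/tau))
sigma/E = 44188.0000 / 1.6464e+07 = 0.0027
exp(-t/tau) = exp(-6.0 / 79.1) = 0.9270
epsilon = 0.0027 * (1 - 0.9270)
epsilon = 1.9605e-04


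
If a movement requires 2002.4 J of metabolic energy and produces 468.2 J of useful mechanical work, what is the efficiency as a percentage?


eta = (W_mech / E_meta) * 100
eta = (468.2 / 2002.4) * 100
ratio = 0.2338
eta = 23.3819


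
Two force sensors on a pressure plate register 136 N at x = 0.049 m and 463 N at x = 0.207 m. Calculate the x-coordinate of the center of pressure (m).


COP_x = (F1*x1 + F2*x2) / (F1 + F2)
COP_x = (136*0.049 + 463*0.207) / (136 + 463)
Numerator = 102.5050
Denominator = 599
COP_x = 0.1711


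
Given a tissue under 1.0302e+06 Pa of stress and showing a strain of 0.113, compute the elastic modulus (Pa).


E = stress / strain
E = 1.0302e+06 / 0.113
E = 9.1168e+06


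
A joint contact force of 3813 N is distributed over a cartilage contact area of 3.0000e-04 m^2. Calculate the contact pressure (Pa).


P = F / A
P = 3813 / 3.0000e-04
P = 1.2710e+07


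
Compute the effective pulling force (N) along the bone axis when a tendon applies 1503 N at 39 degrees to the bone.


F_eff = F_tendon * cos(theta)
theta = 39 deg = 0.6807 rad
cos(theta) = 0.7771
F_eff = 1503 * 0.7771
F_eff = 1168.0504


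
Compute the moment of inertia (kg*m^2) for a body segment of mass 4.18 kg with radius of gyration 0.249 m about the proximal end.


I = m * k^2
I = 4.18 * 0.249^2
k^2 = 0.0620
I = 0.2592


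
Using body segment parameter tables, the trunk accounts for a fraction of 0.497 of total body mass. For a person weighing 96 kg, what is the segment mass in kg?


m_segment = body_mass * fraction
m_segment = 96 * 0.497
m_segment = 47.7120


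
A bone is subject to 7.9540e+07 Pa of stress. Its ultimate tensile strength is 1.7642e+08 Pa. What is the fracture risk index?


FRI = applied / ultimate
FRI = 7.9540e+07 / 1.7642e+08
FRI = 0.4509


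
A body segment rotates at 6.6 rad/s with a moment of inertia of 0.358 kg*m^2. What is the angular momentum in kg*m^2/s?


L = I * omega
L = 0.358 * 6.6
L = 2.3628


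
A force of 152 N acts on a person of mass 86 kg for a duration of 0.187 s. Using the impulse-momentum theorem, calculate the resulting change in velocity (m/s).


J = F * dt = 152 * 0.187 = 28.4240 N*s
delta_v = J / m
delta_v = 28.4240 / 86
delta_v = 0.3305


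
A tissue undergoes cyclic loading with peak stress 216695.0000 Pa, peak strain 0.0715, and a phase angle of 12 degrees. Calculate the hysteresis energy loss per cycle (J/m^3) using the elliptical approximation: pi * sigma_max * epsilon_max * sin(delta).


E_loss = pi * sigma_max * epsilon_max * sin(delta)
delta = 12 deg = 0.2094 rad
sin(delta) = 0.2079
E_loss = pi * 216695.0000 * 0.0715 * 0.2079
E_loss = 10120.0746


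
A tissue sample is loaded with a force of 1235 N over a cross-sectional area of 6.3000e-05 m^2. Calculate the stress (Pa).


stress = F / A
stress = 1235 / 6.3000e-05
stress = 1.9603e+07


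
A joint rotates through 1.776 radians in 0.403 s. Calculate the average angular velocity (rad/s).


omega = delta_theta / delta_t
omega = 1.776 / 0.403
omega = 4.4069


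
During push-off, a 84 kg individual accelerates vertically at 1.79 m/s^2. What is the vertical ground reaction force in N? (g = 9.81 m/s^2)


GRF = m * (g + a)
GRF = 84 * (9.81 + 1.79)
GRF = 84 * 11.6000
GRF = 974.4000


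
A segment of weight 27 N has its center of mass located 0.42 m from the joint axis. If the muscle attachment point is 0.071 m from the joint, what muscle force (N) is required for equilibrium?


F_muscle = W * d_load / d_muscle
F_muscle = 27 * 0.42 / 0.071
Numerator = 11.3400
F_muscle = 159.7183


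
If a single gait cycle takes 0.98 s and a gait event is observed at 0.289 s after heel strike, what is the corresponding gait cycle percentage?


pct = (event_time / cycle_time) * 100
pct = (0.289 / 0.98) * 100
ratio = 0.2949
pct = 29.4898


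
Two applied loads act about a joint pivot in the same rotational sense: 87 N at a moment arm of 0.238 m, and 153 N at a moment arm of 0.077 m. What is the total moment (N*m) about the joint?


M = F1 * d1 + F2 * d2
M = 87 * 0.238 + 153 * 0.077
M = 20.7060 + 11.7810
M = 32.4870


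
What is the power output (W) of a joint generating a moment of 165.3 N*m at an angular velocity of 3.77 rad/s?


P = M * omega
P = 165.3 * 3.77
P = 623.1810


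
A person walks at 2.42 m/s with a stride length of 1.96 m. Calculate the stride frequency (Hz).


f = v / stride_length
f = 2.42 / 1.96
f = 1.2347


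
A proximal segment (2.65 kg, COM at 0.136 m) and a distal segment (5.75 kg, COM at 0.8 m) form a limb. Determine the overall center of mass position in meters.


COM = (m1*x1 + m2*x2) / (m1 + m2)
COM = (2.65*0.136 + 5.75*0.8) / (2.65 + 5.75)
Numerator = 4.9604
Denominator = 8.4000
COM = 0.5905


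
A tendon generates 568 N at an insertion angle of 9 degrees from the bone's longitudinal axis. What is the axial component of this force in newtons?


F_eff = F_tendon * cos(theta)
theta = 9 deg = 0.1571 rad
cos(theta) = 0.9877
F_eff = 568 * 0.9877
F_eff = 561.0070


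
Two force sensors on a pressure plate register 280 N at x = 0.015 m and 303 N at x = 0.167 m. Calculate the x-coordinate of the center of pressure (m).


COP_x = (F1*x1 + F2*x2) / (F1 + F2)
COP_x = (280*0.015 + 303*0.167) / (280 + 303)
Numerator = 54.8010
Denominator = 583
COP_x = 0.0940


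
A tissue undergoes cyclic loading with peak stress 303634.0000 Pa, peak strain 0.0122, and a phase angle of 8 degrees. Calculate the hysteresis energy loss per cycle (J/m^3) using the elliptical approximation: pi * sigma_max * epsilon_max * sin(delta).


E_loss = pi * sigma_max * epsilon_max * sin(delta)
delta = 8 deg = 0.1396 rad
sin(delta) = 0.1392
E_loss = pi * 303634.0000 * 0.0122 * 0.1392
E_loss = 1619.6285


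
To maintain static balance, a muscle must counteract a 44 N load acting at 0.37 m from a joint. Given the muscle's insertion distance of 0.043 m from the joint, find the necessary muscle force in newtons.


F_muscle = W * d_load / d_muscle
F_muscle = 44 * 0.37 / 0.043
Numerator = 16.2800
F_muscle = 378.6047


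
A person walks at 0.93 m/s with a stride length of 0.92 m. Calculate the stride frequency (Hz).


f = v / stride_length
f = 0.93 / 0.92
f = 1.0109


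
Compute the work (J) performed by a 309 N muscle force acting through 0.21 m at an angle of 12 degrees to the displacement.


W = F * d * cos(theta)
theta = 12 deg = 0.2094 rad
cos(theta) = 0.9781
W = 309 * 0.21 * 0.9781
W = 63.4720


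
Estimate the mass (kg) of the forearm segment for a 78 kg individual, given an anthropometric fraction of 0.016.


m_segment = body_mass * fraction
m_segment = 78 * 0.016
m_segment = 1.2480


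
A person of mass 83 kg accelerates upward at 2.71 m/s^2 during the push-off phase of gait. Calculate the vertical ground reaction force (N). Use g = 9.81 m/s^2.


GRF = m * (g + a)
GRF = 83 * (9.81 + 2.71)
GRF = 83 * 12.5200
GRF = 1039.1600


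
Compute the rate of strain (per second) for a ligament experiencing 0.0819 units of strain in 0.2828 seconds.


strain_rate = delta_strain / delta_t
strain_rate = 0.0819 / 0.2828
strain_rate = 0.2896


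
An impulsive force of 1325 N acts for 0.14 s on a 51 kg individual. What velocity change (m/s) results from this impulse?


J = F * dt = 1325 * 0.14 = 185.5000 N*s
delta_v = J / m
delta_v = 185.5000 / 51
delta_v = 3.6373


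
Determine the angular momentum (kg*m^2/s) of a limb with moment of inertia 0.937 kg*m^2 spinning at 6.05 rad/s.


L = I * omega
L = 0.937 * 6.05
L = 5.6688


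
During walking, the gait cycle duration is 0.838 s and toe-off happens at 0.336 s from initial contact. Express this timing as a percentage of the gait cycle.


pct = (event_time / cycle_time) * 100
pct = (0.336 / 0.838) * 100
ratio = 0.4010
pct = 40.0955


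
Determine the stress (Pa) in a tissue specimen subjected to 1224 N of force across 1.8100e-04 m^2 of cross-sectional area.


stress = F / A
stress = 1224 / 1.8100e-04
stress = 6.7624e+06


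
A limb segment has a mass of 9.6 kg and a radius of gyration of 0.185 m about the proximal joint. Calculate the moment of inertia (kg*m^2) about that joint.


I = m * k^2
I = 9.6 * 0.185^2
k^2 = 0.0342
I = 0.3286


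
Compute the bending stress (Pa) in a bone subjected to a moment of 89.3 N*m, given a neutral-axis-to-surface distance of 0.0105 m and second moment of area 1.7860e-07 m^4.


sigma = M * c / I
sigma = 89.3 * 0.0105 / 1.7860e-07
M * c = 0.9376
sigma = 5.2500e+06


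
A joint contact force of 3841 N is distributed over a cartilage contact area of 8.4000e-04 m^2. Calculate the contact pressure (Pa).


P = F / A
P = 3841 / 8.4000e-04
P = 4.5726e+06


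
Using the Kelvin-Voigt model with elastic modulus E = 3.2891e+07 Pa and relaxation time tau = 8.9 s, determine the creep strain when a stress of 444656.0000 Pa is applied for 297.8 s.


epsilon(t) = (sigma/E) * (1 - exp(-t/tau))
sigma/E = 444656.0000 / 3.2891e+07 = 0.0135
exp(-t/tau) = exp(-297.8 / 8.9) = 2.9391e-15
epsilon = 0.0135 * (1 - 2.9391e-15)
epsilon = 0.0135


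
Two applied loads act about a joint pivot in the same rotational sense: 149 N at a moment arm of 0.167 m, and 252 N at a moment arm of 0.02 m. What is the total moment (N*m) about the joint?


M = F1 * d1 + F2 * d2
M = 149 * 0.167 + 252 * 0.02
M = 24.8830 + 5.0400
M = 29.9230


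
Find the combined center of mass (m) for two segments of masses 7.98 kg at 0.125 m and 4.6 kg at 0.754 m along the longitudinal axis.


COM = (m1*x1 + m2*x2) / (m1 + m2)
COM = (7.98*0.125 + 4.6*0.754) / (7.98 + 4.6)
Numerator = 4.4659
Denominator = 12.5800
COM = 0.3550


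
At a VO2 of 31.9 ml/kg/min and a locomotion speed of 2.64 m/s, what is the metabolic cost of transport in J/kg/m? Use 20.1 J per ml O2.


Power per kg = VO2 * 20.1 / 60
Power per kg = 31.9 * 20.1 / 60 = 10.6865 W/kg
Cost = power_per_kg / speed
Cost = 10.6865 / 2.64
Cost = 4.0479


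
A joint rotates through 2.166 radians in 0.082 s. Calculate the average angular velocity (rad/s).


omega = delta_theta / delta_t
omega = 2.166 / 0.082
omega = 26.4146


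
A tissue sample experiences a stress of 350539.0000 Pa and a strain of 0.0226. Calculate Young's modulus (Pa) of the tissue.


E = stress / strain
E = 350539.0000 / 0.0226
E = 1.5511e+07


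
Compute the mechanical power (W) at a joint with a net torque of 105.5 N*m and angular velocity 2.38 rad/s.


P = M * omega
P = 105.5 * 2.38
P = 251.0900


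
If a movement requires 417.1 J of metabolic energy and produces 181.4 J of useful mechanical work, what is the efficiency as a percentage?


eta = (W_mech / E_meta) * 100
eta = (181.4 / 417.1) * 100
ratio = 0.4349
eta = 43.4908


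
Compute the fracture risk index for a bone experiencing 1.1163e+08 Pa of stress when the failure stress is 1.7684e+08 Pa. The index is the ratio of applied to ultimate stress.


FRI = applied / ultimate
FRI = 1.1163e+08 / 1.7684e+08
FRI = 0.6312


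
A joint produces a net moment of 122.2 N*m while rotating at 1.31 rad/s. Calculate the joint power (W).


P = M * omega
P = 122.2 * 1.31
P = 160.0820


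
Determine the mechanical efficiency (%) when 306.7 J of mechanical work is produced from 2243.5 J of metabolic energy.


eta = (W_mech / E_meta) * 100
eta = (306.7 / 2243.5) * 100
ratio = 0.1367
eta = 13.6706


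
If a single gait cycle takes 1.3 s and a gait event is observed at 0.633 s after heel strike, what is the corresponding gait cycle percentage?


pct = (event_time / cycle_time) * 100
pct = (0.633 / 1.3) * 100
ratio = 0.4869
pct = 48.6923
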